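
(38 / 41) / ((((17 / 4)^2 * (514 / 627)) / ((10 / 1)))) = 1906080 / 3045193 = 0.63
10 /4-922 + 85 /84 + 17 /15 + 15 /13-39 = -5215397 /5460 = -955.20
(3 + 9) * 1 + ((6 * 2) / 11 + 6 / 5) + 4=1006 / 55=18.29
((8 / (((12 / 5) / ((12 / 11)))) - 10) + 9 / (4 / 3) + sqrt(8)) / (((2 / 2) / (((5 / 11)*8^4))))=87040 / 121 + 40960*sqrt(2) / 11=5985.36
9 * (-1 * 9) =-81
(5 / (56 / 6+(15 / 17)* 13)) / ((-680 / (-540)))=405 / 2122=0.19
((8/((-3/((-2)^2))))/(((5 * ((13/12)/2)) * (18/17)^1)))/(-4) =544/585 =0.93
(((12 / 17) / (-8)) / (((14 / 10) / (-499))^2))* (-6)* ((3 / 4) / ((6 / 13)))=728327925 / 6664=109292.91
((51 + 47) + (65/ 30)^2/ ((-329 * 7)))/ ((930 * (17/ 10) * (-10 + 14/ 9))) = -8124815/ 1106877072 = -0.01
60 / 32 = 15 / 8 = 1.88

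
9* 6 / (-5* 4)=-27 / 10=-2.70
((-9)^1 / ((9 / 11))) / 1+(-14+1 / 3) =-24.67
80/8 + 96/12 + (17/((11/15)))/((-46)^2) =419223/23276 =18.01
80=80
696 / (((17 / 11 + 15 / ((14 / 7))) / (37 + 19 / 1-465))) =-6262608 / 199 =-31470.39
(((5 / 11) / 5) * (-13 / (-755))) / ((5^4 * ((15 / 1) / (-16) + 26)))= 208 / 2081440625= 0.00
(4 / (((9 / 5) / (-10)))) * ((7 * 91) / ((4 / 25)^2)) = -9953125 / 18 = -552951.39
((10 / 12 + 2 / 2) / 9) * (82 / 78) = 451 / 2106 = 0.21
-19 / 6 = -3.17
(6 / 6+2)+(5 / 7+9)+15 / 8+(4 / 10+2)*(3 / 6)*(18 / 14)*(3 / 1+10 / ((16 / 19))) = 10511 / 280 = 37.54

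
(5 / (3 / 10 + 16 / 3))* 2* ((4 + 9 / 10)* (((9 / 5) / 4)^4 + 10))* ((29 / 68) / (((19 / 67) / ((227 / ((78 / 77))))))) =2673515356806833 / 90832768000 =29433.38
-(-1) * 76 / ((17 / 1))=4.47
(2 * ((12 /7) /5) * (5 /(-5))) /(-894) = 4 /5215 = 0.00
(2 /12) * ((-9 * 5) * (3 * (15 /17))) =-675 /34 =-19.85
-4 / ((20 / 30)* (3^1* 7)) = -2 / 7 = -0.29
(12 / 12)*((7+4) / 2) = 5.50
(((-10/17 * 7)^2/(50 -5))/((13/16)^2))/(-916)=-0.00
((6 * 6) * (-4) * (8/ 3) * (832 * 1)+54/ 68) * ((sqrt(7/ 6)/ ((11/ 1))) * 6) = -10862565 * sqrt(42)/ 374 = -188228.52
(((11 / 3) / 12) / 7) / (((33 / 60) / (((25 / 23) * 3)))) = 125 / 483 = 0.26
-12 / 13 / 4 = -3 / 13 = -0.23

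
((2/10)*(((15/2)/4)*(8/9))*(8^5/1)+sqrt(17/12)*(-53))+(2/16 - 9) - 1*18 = 261499/24 - 53*sqrt(51)/6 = 10832.71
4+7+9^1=20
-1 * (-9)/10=9/10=0.90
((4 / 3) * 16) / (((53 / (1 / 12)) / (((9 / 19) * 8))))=128 / 1007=0.13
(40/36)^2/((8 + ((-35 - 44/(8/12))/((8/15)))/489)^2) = 170041600/7982171649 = 0.02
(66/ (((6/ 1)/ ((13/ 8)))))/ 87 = 143/ 696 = 0.21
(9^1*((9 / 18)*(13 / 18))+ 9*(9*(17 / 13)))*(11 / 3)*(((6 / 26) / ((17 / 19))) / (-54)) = -1186493 / 620568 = -1.91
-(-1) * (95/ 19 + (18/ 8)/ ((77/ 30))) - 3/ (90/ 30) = 751/ 154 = 4.88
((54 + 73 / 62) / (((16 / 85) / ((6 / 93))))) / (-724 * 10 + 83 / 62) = -290785 / 111301656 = -0.00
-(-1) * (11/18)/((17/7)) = 0.25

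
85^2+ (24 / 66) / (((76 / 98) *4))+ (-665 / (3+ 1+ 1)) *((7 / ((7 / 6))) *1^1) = 2686535 / 418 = 6427.12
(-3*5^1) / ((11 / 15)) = -225 / 11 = -20.45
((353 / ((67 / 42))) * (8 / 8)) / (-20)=-7413 / 670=-11.06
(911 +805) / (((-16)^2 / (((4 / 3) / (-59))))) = -143 / 944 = -0.15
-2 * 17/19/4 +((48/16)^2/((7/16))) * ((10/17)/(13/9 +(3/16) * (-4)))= 383869/22610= 16.98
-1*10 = -10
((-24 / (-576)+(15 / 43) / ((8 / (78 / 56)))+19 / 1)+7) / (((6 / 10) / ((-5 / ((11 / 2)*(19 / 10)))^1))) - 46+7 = -59.82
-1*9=-9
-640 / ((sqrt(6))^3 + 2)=320 / 53 - 960*sqrt(6) / 53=-38.33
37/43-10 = -393/43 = -9.14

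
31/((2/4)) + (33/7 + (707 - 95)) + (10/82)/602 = 16752031/24682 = 678.71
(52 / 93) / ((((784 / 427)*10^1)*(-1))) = -793 / 26040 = -0.03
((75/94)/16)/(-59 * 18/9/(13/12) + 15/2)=-325/661008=-0.00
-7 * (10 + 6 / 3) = -84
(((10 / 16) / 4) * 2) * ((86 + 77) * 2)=815 / 8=101.88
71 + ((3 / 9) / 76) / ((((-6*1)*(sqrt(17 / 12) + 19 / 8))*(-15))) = 2591146 / 36495 -4*sqrt(51) / 2080215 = 71.00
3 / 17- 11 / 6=-169 / 102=-1.66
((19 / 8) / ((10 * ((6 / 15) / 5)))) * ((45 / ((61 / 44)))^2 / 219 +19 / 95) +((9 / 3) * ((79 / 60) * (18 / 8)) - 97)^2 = 13522870834233 / 1738451200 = 7778.69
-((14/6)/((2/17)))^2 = -393.36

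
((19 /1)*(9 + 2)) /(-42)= -209 /42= -4.98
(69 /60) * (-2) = -23 /10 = -2.30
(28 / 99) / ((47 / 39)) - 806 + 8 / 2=-1243538 / 1551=-801.77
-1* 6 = -6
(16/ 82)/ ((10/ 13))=52/ 205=0.25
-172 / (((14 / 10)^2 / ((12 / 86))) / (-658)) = 56400 / 7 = 8057.14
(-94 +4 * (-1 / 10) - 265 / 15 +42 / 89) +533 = 562576 / 1335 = 421.41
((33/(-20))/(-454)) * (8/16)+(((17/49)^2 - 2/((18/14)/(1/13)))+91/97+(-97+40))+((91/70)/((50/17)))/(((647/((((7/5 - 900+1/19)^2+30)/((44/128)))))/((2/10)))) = 95664885293313380651671/361182836633960250000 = 264.87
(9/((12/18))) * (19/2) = 513/4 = 128.25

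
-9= -9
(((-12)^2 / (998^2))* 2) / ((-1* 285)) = -24 / 23655095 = -0.00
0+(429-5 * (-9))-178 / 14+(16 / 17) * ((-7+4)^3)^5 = -1607022691 / 119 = -13504392.36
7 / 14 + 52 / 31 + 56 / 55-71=-231213 / 3410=-67.80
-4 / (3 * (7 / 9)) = -12 / 7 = -1.71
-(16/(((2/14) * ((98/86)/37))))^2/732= -162001984/8967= -18066.46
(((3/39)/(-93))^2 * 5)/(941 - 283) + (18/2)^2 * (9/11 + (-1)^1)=-155809347821/10579647078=-14.73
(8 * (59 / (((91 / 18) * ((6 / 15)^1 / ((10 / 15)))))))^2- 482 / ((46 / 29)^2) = 210456523439 / 8761298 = 24021.16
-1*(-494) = 494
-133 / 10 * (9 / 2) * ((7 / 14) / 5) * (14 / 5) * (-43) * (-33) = -11889801 / 500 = -23779.60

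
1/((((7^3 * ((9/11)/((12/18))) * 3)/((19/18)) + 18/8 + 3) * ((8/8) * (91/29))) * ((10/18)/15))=218196/30472169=0.01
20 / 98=10 / 49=0.20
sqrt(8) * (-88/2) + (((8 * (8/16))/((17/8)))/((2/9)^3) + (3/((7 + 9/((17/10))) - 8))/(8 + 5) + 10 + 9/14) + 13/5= 208725861/1129310 - 88 * sqrt(2)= 60.38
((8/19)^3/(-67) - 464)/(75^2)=-213233104/2584985625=-0.08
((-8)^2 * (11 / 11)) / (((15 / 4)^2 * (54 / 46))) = 23552 / 6075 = 3.88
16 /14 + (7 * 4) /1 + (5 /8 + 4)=33.77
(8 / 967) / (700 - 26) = 4 / 325879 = 0.00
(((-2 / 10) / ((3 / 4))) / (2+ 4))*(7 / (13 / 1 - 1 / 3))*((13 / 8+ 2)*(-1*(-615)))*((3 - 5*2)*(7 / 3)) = 407827 / 456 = 894.36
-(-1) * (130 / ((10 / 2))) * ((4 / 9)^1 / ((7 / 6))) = 208 / 21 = 9.90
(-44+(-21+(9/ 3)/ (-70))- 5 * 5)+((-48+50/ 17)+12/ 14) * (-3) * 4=524049/ 1190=440.38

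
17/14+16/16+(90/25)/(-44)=821/385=2.13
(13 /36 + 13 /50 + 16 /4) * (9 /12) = 4159 /1200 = 3.47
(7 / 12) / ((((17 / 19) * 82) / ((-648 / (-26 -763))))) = 1197 / 183311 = 0.01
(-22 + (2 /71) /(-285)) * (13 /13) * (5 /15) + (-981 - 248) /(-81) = 4283057 /546345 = 7.84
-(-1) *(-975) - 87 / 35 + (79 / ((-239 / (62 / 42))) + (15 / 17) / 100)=-333771575 / 341292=-977.96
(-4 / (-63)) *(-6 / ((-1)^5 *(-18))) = -4 / 189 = -0.02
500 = 500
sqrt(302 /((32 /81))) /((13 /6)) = 12.76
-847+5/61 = -51662/61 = -846.92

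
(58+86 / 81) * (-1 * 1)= -59.06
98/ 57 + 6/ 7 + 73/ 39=7691/ 1729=4.45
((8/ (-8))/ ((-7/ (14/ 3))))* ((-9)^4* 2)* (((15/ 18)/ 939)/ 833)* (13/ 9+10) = 27810/ 260729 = 0.11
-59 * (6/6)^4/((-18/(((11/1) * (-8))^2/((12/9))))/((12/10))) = 114224/5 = 22844.80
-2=-2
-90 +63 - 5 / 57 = -1544 / 57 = -27.09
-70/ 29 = -2.41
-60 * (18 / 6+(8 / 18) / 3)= -1700 / 9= -188.89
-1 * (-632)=632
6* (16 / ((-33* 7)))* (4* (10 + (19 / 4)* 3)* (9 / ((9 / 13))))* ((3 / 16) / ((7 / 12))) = -90792 / 539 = -168.45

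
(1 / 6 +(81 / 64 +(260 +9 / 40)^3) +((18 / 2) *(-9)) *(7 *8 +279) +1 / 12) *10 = 1126050304929 / 6400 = 175945360.15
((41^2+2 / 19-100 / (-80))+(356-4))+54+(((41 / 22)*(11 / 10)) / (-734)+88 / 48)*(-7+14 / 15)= 26072395457 / 12551400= 2077.25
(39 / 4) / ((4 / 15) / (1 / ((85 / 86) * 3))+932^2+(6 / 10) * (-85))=1677 / 149394692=0.00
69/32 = 2.16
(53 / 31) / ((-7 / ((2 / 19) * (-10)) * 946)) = 530 / 1950179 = 0.00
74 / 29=2.55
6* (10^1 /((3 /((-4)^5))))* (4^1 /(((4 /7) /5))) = -716800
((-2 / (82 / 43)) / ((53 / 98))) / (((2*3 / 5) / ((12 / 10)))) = -4214 / 2173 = -1.94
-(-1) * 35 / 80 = 0.44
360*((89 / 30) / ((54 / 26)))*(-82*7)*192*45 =-2550213120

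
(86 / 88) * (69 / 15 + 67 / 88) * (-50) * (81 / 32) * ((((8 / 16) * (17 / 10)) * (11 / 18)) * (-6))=46559583 / 22528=2066.74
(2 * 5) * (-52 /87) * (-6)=1040 /29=35.86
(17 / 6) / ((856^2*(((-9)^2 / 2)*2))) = 17 / 356109696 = 0.00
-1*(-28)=28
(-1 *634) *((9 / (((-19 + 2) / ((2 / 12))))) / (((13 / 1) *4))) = 951 / 884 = 1.08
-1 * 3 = -3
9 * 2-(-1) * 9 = 27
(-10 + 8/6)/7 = -26/21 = -1.24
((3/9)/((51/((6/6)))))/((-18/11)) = -11/2754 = -0.00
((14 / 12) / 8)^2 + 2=4657 / 2304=2.02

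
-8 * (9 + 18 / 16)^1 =-81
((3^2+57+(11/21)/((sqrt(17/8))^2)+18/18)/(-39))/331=-24007/4608513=-0.01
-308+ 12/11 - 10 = -3486/11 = -316.91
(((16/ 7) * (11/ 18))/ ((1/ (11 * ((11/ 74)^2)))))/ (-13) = -29282/ 1121211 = -0.03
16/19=0.84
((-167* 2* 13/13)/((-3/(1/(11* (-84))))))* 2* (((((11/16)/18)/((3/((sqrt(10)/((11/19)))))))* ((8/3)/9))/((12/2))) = -3173* sqrt(10)/12124728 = -0.00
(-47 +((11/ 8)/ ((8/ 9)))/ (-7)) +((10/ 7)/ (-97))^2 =-1393325365/ 29506624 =-47.22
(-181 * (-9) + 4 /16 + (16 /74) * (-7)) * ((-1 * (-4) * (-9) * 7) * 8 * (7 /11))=-849912840 /407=-2088237.94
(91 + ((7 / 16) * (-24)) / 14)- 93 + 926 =3693 / 4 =923.25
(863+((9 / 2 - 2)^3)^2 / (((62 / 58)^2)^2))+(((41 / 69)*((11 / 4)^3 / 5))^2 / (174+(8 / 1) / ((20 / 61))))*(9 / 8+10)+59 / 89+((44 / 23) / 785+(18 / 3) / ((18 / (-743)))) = 258756617899843760222779 / 322110241531562557440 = 803.32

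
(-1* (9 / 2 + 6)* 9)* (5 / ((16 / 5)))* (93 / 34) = -439425 / 1088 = -403.88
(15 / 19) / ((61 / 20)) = 0.26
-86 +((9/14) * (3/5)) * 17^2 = 1783/70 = 25.47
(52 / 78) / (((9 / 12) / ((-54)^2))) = 2592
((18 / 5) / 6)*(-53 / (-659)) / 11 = 159 / 36245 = 0.00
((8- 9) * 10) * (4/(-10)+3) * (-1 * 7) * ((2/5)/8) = 91/10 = 9.10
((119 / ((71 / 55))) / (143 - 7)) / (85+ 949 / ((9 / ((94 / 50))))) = 12375 / 5171072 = 0.00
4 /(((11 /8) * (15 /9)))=96 /55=1.75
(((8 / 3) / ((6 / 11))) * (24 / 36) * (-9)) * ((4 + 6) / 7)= -880 / 21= -41.90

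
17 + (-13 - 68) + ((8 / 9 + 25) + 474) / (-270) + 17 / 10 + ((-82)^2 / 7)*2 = 15793712 / 8505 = 1856.99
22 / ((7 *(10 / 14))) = 22 / 5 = 4.40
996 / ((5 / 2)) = 1992 / 5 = 398.40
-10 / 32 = -5 / 16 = -0.31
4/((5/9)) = 36/5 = 7.20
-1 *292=-292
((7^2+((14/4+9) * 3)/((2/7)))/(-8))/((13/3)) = -2163/416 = -5.20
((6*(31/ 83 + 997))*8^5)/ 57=5425201152/ 1577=3440203.65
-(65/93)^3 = -274625/804357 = -0.34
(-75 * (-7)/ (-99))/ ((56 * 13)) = -25/ 3432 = -0.01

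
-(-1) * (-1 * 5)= -5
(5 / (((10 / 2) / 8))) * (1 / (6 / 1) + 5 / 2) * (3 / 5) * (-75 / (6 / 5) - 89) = -9696 / 5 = -1939.20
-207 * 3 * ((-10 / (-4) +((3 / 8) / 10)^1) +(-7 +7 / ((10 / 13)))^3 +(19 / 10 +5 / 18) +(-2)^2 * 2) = -27294537 / 2000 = -13647.27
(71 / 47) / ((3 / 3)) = 71 / 47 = 1.51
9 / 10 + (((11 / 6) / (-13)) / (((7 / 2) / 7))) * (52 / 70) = 29 / 42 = 0.69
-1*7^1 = -7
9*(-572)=-5148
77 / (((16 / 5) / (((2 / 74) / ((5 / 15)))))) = 1.95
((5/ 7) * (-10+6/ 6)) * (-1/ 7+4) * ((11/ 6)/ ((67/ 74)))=-164835/ 3283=-50.21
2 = 2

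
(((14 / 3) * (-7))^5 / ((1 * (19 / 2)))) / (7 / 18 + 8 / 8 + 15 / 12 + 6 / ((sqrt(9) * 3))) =-10330523392 / 8721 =-1184557.21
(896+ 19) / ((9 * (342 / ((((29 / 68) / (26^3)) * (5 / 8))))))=44225 / 9809938944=0.00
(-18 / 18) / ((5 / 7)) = -7 / 5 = -1.40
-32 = -32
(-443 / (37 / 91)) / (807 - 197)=-1.79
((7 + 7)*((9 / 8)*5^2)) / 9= 175 / 4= 43.75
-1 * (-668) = 668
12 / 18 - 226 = -676 / 3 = -225.33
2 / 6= 1 / 3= 0.33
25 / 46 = 0.54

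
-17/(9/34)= -64.22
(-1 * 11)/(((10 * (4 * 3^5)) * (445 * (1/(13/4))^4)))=-314171/1107302400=-0.00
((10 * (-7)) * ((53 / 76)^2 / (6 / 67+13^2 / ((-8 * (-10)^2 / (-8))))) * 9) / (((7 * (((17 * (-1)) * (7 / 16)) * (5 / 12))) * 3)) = 1355061600 / 512200157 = 2.65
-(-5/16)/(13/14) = 35/104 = 0.34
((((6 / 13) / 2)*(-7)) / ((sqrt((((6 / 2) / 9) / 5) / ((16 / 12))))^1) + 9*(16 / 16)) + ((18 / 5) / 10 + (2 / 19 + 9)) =8771 / 475-42*sqrt(5) / 13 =11.24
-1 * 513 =-513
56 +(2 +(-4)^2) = 74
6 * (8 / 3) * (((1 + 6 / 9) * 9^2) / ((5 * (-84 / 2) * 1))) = -10.29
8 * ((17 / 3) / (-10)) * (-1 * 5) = 68 / 3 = 22.67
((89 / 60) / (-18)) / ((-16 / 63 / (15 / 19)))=623 / 2432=0.26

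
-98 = -98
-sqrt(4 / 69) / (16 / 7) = -7 * sqrt(69) / 552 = -0.11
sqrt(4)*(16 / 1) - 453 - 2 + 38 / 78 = -16478 / 39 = -422.51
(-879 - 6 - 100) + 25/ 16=-15735/ 16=-983.44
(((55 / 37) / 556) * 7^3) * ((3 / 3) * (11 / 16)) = 207515 / 329152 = 0.63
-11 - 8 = -19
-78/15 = -26/5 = -5.20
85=85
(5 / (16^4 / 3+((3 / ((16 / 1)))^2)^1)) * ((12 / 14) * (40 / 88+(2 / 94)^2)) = 0.00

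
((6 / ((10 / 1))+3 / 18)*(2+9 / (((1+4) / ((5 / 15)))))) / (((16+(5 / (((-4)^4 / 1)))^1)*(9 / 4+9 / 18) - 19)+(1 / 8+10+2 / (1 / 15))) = 153088 / 5005725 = 0.03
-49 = -49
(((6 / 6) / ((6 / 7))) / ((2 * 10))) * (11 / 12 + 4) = 413 / 1440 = 0.29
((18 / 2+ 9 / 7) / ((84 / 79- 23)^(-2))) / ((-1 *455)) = -216236808 / 19877585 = -10.88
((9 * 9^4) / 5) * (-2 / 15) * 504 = -19840464 / 25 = -793618.56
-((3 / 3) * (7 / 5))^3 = -343 / 125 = -2.74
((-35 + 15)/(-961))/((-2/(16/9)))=-160/8649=-0.02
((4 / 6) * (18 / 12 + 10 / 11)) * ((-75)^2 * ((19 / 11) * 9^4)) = 12387988125 / 121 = 102380067.15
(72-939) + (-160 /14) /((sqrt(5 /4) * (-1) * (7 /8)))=-867 + 256 * sqrt(5) /49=-855.32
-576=-576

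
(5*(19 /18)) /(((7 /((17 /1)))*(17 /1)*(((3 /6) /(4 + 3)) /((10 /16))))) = 475 /72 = 6.60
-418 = -418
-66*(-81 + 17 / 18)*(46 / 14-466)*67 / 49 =-3439873063 / 1029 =-3342928.15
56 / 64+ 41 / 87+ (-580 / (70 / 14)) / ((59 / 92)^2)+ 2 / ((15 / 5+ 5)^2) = -2720048381 / 9691104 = -280.67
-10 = -10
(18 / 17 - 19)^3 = -28372625 / 4913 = -5775.01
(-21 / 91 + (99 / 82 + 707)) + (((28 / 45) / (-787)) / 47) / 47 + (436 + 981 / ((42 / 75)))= 845222627459947 / 291882603285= 2895.76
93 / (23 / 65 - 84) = -6045 / 5437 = -1.11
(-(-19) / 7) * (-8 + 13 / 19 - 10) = -47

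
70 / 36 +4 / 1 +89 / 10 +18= 1478 / 45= 32.84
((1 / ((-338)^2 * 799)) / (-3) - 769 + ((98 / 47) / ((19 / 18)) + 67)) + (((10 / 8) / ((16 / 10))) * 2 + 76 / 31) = -449047751983795 / 645173797008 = -696.01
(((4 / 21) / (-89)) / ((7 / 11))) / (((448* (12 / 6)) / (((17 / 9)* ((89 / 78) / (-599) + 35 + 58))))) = -812525659 / 1232308074816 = -0.00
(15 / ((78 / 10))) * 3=75 / 13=5.77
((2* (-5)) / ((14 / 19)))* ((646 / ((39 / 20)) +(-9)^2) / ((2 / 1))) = -218215 / 78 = -2797.63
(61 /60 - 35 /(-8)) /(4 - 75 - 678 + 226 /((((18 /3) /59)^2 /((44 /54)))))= 52407 /165795040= 0.00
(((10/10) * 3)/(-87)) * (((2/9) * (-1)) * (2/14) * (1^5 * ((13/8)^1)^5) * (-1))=-371293/29933568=-0.01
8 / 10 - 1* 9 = -41 / 5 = -8.20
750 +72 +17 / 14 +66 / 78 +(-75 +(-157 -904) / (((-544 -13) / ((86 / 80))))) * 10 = 19167299 / 202748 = 94.54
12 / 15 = 4 / 5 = 0.80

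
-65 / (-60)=13 / 12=1.08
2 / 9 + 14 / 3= 44 / 9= 4.89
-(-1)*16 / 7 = 16 / 7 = 2.29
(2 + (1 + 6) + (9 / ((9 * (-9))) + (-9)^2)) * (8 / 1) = 6472 / 9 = 719.11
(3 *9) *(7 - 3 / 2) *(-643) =-190971 / 2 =-95485.50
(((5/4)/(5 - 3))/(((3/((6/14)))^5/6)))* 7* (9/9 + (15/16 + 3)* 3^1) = 3075/153664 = 0.02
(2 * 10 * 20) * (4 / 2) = 800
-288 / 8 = -36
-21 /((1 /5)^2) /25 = -21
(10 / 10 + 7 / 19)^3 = 2.56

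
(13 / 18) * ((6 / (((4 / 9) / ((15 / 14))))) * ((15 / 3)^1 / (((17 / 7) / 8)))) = 2925 / 17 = 172.06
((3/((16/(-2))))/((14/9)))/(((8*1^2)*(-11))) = 27/9856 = 0.00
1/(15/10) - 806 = -2416/3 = -805.33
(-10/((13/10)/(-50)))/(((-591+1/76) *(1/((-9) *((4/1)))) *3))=912000/116779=7.81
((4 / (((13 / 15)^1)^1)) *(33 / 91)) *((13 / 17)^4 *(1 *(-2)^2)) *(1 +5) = 8030880 / 584647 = 13.74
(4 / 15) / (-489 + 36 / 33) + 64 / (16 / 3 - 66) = -7732484 / 7325955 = -1.06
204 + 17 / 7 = 1445 / 7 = 206.43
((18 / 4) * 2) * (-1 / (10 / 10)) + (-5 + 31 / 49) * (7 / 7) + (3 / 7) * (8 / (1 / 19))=2537 / 49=51.78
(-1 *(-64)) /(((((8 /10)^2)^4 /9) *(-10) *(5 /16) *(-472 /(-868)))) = -30515625 /15104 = -2020.37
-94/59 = -1.59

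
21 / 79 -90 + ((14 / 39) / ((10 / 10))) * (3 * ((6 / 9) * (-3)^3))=-112065 / 1027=-109.12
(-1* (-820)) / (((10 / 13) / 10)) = 10660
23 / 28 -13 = -341 / 28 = -12.18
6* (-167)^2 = 167334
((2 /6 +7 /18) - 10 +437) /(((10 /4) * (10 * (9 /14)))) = 53893 /2025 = 26.61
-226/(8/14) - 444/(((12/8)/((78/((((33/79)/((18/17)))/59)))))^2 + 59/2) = -51225517996372319/124772651949554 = -410.55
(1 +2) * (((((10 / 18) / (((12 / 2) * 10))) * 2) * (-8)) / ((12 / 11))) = -11 / 27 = -0.41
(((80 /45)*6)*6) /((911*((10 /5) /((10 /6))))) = 160 /2733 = 0.06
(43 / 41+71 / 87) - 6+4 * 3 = 28054 / 3567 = 7.86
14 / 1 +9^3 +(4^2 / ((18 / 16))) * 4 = 7199 / 9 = 799.89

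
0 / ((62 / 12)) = 0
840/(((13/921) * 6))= 128940/13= 9918.46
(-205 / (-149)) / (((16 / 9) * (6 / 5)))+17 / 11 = 114881 / 52448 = 2.19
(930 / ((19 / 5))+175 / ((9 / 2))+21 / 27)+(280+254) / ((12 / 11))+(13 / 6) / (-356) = 31407853 / 40584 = 773.90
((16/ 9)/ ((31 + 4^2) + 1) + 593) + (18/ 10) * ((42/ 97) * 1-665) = -7898689/ 13095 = -603.18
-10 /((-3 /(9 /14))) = 15 /7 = 2.14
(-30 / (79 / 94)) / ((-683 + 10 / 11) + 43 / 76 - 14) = 2357520 / 45935261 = 0.05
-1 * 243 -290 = -533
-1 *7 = -7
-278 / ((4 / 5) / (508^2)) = -89677240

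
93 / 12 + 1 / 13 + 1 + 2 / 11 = 5153 / 572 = 9.01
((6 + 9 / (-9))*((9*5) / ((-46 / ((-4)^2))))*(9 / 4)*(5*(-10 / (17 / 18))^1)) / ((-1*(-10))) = 364500 / 391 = 932.23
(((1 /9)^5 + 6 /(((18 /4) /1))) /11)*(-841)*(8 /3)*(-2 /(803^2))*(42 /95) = 0.00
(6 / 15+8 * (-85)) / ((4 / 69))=-117231 / 10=-11723.10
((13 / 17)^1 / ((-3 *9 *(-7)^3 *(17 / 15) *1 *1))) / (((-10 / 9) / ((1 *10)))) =-65 / 99127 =-0.00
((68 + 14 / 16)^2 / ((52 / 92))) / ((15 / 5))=6982823 / 2496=2797.61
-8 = -8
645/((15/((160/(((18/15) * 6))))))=8600/9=955.56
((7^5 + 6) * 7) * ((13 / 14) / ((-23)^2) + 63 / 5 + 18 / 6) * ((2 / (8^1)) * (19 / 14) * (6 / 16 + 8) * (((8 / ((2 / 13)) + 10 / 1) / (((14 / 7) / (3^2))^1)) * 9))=1349956170687969 / 103040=13101282712.42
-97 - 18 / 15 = -491 / 5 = -98.20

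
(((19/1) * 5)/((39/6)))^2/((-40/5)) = -9025/338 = -26.70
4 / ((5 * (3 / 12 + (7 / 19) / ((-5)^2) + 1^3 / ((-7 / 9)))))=-10640 / 13579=-0.78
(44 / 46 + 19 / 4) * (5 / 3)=875 / 92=9.51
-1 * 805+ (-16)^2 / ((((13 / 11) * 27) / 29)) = -200891 / 351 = -572.34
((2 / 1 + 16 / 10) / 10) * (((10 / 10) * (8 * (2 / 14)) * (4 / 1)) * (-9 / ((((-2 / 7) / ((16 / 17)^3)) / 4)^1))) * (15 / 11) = 235.74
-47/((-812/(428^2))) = 2152412/203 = 10603.01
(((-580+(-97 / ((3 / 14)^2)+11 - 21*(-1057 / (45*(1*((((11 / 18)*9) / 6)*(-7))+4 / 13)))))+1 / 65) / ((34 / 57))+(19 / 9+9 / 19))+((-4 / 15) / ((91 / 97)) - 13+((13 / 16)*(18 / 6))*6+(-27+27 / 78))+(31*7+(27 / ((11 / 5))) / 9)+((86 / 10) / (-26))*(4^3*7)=-39107711425957 / 8532742680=-4583.25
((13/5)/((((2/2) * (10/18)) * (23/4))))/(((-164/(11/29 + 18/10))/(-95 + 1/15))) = 1.03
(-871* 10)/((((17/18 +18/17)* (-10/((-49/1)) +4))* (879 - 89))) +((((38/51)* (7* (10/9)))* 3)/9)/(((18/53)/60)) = 7005080650603/20605349511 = 339.96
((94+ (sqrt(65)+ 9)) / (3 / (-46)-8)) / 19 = -4738 / 7049-46 *sqrt(65) / 7049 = -0.72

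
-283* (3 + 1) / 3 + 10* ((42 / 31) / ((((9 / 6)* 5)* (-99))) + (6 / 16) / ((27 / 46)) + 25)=-742469 / 6138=-120.96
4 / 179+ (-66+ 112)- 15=5553 / 179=31.02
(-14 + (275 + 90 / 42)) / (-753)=-614 / 1757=-0.35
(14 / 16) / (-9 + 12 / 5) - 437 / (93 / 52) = -2000797 / 8184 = -244.48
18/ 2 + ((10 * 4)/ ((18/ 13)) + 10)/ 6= 15.48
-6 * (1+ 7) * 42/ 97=-2016/ 97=-20.78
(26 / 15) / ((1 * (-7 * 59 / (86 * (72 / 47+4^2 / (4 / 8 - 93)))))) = -3774368 / 7695075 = -0.49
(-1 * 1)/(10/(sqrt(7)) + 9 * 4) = -63/2243 + 5 * sqrt(7)/4486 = -0.03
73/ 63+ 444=28045/ 63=445.16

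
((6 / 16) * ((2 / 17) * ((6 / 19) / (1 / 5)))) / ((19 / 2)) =45 / 6137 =0.01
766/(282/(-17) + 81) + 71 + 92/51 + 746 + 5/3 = 15494434/18615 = 832.36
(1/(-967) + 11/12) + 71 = 834509/11604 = 71.92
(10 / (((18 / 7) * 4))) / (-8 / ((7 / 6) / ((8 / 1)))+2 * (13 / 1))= -245 / 7272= -0.03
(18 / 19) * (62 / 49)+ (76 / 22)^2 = 1479400 / 112651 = 13.13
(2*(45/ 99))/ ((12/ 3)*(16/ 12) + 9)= 30/ 473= 0.06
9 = 9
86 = 86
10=10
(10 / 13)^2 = 100 / 169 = 0.59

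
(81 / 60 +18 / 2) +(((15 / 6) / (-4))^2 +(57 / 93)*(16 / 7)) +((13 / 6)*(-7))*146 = -458760593 / 208320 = -2202.19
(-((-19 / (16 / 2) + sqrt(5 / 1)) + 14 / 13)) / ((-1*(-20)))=27 / 416 - sqrt(5) / 20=-0.05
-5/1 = -5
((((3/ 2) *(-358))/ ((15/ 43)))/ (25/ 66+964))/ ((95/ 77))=-1.29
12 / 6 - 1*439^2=-192719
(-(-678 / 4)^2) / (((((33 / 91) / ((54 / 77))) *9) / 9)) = -13445757 / 242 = -55560.98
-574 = -574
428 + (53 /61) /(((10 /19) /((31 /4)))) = 1075537 /2440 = 440.79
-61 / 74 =-0.82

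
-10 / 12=-5 / 6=-0.83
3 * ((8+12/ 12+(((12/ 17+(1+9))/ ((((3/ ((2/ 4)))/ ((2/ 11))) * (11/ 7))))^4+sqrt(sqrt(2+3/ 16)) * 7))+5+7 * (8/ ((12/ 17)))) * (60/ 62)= 315 * 35^(1/ 4)/ 31+1353528532117093360/ 4995067599900279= 295.69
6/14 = 0.43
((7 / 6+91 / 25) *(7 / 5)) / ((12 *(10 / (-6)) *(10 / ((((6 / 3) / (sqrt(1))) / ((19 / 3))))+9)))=-5047 / 610000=-0.01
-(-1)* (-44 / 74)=-22 / 37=-0.59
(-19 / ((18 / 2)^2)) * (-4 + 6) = -38 / 81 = -0.47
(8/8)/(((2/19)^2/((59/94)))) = 21299/376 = 56.65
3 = 3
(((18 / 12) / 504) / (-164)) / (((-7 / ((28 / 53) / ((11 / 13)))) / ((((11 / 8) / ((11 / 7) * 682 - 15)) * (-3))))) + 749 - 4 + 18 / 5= 748.60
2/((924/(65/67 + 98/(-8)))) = -3023/123816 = -0.02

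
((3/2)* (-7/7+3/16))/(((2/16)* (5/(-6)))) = 117/10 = 11.70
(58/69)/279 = 58/19251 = 0.00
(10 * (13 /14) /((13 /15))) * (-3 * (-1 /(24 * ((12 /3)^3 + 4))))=75 /3808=0.02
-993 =-993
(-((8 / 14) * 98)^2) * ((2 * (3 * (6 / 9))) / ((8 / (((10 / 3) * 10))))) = -156800 / 3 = -52266.67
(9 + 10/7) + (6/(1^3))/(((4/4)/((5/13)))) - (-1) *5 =1614/91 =17.74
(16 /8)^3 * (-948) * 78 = -591552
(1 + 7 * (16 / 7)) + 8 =25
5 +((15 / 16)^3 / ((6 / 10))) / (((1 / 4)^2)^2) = 5705 / 16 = 356.56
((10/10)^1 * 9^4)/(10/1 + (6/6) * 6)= 410.06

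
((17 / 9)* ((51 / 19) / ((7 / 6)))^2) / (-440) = -44217 / 1945790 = -0.02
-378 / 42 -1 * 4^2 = -25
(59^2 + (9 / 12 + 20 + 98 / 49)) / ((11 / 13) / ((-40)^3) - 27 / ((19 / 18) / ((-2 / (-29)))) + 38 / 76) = -1606231120000 / 579494061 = -2771.78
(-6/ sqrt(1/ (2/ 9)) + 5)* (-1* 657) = -3285 + 1314* sqrt(2) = -1426.72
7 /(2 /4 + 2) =14 /5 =2.80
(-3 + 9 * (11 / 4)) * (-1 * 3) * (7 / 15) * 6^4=-197316 / 5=-39463.20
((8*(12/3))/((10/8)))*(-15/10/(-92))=48/115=0.42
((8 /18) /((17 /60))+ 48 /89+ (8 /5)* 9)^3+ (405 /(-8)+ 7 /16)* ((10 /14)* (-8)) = 4785.41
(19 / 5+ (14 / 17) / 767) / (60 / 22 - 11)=-0.46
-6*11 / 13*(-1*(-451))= -29766 / 13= -2289.69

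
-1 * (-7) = 7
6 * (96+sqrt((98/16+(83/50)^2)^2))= 1573209/2500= 629.28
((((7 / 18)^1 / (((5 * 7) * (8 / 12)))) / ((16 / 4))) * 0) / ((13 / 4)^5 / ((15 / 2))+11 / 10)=0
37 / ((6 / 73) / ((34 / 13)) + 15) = 45917 / 18654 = 2.46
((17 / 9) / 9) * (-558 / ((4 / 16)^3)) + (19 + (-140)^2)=109115 / 9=12123.89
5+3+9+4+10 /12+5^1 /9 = 403 /18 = 22.39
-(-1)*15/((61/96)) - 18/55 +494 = 1735472/3355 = 517.28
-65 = -65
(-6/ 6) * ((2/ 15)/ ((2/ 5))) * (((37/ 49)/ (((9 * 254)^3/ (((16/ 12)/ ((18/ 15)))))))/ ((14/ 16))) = -370/ 13829184648027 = -0.00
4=4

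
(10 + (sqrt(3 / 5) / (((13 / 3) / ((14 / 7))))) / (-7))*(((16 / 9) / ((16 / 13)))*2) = 260 / 9 - 4*sqrt(15) / 105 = 28.74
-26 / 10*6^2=-468 / 5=-93.60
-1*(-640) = 640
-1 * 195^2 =-38025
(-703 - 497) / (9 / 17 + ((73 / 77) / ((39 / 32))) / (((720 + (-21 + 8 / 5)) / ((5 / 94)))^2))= -2266.67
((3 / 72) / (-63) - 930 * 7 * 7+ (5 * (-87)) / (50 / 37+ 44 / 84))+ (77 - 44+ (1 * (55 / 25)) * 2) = -504093195877 / 11014920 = -45764.58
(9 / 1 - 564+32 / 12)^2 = 2745649 / 9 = 305072.11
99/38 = 2.61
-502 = -502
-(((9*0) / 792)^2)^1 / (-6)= 0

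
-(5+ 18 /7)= -53 /7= -7.57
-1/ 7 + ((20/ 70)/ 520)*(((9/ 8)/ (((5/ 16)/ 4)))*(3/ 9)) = -319/ 2275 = -0.14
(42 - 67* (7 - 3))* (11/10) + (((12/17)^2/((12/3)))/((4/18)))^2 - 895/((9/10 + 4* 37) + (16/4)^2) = -10277338901/40507685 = -253.71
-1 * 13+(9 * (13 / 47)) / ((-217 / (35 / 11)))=-208936 / 16027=-13.04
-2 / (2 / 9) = -9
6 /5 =1.20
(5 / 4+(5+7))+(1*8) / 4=61 / 4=15.25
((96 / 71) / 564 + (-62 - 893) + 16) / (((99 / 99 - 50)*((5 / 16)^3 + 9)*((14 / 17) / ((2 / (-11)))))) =-218187345920 / 465710041489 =-0.47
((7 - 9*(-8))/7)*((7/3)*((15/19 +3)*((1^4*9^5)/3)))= 37318968/19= 1964156.21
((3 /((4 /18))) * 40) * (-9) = -4860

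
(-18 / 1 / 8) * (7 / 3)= -21 / 4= -5.25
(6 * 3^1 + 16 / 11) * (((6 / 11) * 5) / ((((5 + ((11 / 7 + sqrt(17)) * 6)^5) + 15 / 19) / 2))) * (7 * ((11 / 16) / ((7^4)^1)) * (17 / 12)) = -2809788599578973215 / 15976319243698077714269168 + 485751922869643920 * sqrt(17) / 10983719480042428428560053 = 0.00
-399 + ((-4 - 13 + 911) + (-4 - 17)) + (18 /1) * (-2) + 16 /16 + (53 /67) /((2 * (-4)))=235251 /536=438.90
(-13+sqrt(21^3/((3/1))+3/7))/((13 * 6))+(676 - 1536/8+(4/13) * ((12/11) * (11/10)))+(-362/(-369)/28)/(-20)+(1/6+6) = sqrt(37821)/273+658641983/1343160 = 491.08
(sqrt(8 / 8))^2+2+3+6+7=19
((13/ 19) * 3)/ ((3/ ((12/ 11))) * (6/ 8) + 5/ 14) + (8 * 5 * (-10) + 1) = -2050083/ 5149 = -398.15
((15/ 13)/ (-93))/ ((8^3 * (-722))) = 5/ 148974592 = 0.00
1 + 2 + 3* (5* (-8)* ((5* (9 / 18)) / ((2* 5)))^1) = -27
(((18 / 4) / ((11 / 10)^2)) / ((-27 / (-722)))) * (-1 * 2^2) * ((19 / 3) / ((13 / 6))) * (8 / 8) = -5487200 / 4719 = -1162.79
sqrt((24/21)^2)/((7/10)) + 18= 962/49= 19.63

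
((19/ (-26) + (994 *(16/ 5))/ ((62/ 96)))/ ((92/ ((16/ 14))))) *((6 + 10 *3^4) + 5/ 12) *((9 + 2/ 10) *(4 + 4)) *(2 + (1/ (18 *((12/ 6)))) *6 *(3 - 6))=388847769718/ 70525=5513616.02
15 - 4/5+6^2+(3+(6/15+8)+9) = 353/5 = 70.60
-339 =-339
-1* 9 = -9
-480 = -480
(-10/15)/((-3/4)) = 0.89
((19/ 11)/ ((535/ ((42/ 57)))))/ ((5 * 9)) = 14/ 264825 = 0.00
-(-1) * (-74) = -74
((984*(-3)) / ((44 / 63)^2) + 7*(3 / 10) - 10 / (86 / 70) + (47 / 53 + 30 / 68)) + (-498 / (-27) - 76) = -2579638107353 / 421911270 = -6114.17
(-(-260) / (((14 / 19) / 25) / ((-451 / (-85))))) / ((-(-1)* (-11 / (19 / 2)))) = -4810325 / 119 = -40422.90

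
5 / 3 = 1.67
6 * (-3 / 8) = -9 / 4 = -2.25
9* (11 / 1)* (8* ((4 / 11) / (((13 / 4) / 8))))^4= 9895604649984 / 38014691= 260310.01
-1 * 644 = -644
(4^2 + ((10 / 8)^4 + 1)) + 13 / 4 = 5809 / 256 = 22.69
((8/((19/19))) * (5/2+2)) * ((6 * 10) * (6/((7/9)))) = 16662.86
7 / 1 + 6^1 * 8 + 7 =62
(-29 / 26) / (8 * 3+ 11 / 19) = -551 / 12142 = -0.05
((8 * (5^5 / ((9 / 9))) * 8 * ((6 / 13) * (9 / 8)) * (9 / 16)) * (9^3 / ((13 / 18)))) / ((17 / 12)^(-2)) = 159985884375 / 1352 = 118332754.72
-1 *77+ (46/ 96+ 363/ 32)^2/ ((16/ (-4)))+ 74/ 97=-397567105/ 3575808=-111.18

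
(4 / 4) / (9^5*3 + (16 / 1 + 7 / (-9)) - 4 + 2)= 9 / 1594442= 0.00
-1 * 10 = -10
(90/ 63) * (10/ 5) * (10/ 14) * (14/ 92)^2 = 0.05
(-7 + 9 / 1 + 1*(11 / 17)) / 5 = 9 / 17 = 0.53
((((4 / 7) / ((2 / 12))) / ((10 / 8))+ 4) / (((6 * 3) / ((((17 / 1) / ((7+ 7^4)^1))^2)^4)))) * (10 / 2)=411569689019 / 35609216201629440975940091904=0.00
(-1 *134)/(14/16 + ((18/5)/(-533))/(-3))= -2856880/18703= -152.75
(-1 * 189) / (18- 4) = -27 / 2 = -13.50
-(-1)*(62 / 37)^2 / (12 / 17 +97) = 65348 / 2273909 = 0.03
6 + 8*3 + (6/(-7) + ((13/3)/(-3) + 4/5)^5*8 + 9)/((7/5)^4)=158234960231/4962182715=31.89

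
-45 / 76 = -0.59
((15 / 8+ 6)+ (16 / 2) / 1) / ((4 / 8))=127 / 4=31.75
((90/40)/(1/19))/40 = 171/160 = 1.07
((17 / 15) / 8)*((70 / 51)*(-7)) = -49 / 36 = -1.36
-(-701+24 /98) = 34337 /49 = 700.76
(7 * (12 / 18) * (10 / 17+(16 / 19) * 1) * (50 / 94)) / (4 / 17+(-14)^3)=-13475 / 10413273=-0.00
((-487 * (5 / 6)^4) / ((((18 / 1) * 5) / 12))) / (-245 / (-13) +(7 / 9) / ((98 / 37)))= -5539625 / 3385908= -1.64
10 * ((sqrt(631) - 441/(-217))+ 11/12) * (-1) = -10 * sqrt(631) - 5485/186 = -280.69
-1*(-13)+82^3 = 551381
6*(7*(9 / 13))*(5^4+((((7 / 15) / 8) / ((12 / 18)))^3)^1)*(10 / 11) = 4652312679 / 281600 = 16521.00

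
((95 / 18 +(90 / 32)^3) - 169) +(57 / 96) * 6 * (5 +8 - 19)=-6003299 / 36864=-162.85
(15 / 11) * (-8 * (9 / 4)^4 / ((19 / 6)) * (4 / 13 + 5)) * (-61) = 1242686205 / 43472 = 28585.90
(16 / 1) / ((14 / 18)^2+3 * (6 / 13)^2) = 12.86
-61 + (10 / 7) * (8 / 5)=-411 / 7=-58.71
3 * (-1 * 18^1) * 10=-540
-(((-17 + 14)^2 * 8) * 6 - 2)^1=-430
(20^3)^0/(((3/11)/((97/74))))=1067/222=4.81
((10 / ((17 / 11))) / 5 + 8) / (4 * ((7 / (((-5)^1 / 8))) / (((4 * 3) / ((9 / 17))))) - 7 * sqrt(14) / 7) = 9480 / 5209 - 33575 * sqrt(14) / 36463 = -1.63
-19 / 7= -2.71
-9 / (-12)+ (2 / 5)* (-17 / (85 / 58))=-389 / 100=-3.89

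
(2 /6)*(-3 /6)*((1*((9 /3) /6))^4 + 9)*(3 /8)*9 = -1305 /256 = -5.10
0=0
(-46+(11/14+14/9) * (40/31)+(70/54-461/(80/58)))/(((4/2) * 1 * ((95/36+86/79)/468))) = -271429109211/11502085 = -23598.25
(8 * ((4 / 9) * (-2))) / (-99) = 64 / 891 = 0.07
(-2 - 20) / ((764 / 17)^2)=-3179 / 291848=-0.01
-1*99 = -99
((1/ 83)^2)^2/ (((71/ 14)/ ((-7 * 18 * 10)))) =-17640/ 3369540791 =-0.00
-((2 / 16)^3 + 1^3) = -513 / 512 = -1.00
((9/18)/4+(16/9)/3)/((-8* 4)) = -0.02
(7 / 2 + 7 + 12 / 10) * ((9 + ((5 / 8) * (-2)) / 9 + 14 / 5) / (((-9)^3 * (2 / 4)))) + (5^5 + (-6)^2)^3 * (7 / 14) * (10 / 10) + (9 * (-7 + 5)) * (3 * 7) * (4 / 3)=1151253613373563 / 72900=15792230636.13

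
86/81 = 1.06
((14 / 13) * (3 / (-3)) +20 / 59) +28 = 20910 / 767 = 27.26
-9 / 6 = -3 / 2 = -1.50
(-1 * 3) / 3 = -1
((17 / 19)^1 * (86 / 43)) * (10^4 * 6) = 2040000 / 19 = 107368.42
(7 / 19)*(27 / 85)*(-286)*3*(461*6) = -448540092 / 1615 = -277733.80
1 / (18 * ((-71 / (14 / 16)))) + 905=9252713 / 10224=905.00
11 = 11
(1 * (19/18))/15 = 19/270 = 0.07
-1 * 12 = -12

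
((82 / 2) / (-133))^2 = 1681 / 17689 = 0.10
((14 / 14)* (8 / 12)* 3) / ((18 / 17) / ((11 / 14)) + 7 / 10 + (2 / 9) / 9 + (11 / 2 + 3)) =75735 / 400346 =0.19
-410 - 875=-1285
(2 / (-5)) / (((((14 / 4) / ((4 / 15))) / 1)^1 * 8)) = -2 / 525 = -0.00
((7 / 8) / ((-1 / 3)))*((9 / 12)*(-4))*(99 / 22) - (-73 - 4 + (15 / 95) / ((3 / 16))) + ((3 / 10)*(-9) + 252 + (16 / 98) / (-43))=360.89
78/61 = 1.28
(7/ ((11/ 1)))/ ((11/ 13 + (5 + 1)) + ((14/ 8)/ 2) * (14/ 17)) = 6188/ 73579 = 0.08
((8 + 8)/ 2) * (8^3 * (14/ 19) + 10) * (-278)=-16364192/ 19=-861273.26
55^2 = 3025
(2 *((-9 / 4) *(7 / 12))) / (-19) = 0.14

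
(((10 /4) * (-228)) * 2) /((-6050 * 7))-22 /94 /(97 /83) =-0.17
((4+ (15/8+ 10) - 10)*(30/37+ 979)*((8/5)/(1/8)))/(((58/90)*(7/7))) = 122680152/1073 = 114333.79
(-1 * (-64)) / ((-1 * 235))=-64 / 235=-0.27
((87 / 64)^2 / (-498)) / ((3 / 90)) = -37845 / 339968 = -0.11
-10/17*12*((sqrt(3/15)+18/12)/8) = -45/34-3*sqrt(5)/17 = -1.72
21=21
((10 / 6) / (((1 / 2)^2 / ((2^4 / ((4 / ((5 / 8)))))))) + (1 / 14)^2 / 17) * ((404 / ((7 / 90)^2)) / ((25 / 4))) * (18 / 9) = 14538444192 / 40817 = 356186.01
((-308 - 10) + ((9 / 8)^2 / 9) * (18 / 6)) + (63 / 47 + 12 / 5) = -4720119 / 15040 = -313.84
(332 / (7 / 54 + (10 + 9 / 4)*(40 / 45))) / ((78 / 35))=2988 / 221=13.52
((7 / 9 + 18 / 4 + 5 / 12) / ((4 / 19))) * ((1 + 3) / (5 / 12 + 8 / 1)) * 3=3895 / 101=38.56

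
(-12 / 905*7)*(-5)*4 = 336 / 181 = 1.86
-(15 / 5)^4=-81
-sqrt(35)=-5.92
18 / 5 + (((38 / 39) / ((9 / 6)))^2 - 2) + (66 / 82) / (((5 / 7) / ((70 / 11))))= 25796902 / 2806245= 9.19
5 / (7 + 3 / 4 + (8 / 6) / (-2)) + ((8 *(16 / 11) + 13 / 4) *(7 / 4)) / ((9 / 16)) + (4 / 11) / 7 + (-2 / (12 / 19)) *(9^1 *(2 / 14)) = 43.00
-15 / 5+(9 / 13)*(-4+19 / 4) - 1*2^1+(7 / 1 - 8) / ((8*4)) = -1877 / 416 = -4.51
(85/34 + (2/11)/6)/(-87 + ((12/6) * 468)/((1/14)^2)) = 167/12102354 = 0.00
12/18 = 2/3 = 0.67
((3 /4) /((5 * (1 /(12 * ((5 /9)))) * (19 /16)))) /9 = 16 /171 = 0.09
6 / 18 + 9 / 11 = 38 / 33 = 1.15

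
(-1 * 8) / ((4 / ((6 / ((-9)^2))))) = -4 / 27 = -0.15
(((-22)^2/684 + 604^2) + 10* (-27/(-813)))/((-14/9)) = -16905986437/72086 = -234525.24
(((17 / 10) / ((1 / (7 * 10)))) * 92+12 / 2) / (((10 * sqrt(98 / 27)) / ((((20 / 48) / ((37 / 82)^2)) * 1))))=9206837 * sqrt(6) / 19166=1176.67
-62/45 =-1.38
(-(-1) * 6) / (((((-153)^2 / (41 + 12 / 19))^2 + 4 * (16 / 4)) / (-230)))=-863439780 / 197831253337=-0.00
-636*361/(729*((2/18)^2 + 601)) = -38266/73023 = -0.52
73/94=0.78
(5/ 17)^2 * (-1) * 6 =-150/ 289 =-0.52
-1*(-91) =91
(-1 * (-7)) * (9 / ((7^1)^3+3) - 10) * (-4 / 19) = 48314 / 3287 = 14.70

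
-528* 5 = -2640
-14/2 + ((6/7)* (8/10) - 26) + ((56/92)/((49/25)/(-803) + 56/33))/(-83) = -31481428491/974095885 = -32.32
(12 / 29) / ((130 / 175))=210 / 377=0.56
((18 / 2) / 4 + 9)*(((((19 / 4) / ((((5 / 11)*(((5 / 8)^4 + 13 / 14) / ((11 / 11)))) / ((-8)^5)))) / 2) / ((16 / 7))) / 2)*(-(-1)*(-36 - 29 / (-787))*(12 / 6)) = 227948119719936 / 8132071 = 28030758.67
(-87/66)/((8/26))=-4.28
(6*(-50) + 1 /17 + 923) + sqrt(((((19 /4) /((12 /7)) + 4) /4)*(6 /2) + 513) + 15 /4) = sqrt(33397) /8 + 10592 /17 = 645.90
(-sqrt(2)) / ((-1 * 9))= sqrt(2) / 9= 0.16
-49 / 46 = -1.07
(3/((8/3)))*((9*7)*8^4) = 290304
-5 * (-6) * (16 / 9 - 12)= -920 / 3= -306.67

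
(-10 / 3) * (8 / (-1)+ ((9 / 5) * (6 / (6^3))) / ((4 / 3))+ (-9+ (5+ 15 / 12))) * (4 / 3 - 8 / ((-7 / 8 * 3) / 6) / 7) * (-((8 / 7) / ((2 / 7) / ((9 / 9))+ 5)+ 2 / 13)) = -11059585 / 212121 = -52.14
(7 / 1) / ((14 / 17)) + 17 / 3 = 85 / 6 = 14.17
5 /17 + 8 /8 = 22 /17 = 1.29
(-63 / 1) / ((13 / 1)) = -63 / 13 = -4.85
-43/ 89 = -0.48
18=18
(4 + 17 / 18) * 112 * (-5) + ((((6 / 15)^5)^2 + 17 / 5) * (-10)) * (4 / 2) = -49867224364 / 17578125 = -2836.89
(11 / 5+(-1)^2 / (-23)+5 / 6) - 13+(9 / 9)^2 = -6217 / 690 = -9.01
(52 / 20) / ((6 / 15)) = 13 / 2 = 6.50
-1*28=-28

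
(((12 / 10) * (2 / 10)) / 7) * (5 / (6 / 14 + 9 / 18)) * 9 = 108 / 65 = 1.66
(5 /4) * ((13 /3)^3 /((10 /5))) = 10985 /216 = 50.86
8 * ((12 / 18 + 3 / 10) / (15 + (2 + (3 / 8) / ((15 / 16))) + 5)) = 0.35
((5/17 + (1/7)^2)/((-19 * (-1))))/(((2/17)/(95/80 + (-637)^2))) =850494313/14896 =57095.48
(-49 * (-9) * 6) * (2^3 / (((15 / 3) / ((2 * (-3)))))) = -127008 / 5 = -25401.60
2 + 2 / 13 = 28 / 13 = 2.15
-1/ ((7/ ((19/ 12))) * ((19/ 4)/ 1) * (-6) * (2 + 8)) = 1/ 1260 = 0.00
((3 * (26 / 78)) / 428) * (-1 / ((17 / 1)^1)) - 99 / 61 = -720385 / 443836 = -1.62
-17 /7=-2.43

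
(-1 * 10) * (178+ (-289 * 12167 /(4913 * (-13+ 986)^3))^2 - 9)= -414439927426205664171380 /245230726287694783321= -1690.00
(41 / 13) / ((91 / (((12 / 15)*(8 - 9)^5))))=-164 / 5915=-0.03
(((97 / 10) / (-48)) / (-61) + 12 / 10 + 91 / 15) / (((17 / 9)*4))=127719 / 132736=0.96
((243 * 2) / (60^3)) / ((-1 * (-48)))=3 / 64000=0.00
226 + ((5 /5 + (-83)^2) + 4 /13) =92512 /13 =7116.31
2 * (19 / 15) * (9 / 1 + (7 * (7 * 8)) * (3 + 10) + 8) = 194294 / 15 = 12952.93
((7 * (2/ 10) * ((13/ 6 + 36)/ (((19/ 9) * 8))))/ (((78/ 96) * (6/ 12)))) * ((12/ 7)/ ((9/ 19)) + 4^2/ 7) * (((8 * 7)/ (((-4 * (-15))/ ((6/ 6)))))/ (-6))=-397544/ 55575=-7.15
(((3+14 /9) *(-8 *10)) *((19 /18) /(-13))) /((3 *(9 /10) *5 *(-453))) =-62320 /12879243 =-0.00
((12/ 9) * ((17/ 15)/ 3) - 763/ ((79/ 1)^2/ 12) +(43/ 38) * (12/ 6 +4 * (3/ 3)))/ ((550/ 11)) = 93265247/ 800408250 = 0.12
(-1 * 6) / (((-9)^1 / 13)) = 26 / 3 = 8.67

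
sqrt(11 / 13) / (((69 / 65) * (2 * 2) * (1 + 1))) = 5 * sqrt(143) / 552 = 0.11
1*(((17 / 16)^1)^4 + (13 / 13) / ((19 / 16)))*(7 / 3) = 18448325 / 3735552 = 4.94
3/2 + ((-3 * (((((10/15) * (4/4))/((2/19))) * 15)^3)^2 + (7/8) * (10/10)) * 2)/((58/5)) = -88211026874617/232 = -380219943425.07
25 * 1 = 25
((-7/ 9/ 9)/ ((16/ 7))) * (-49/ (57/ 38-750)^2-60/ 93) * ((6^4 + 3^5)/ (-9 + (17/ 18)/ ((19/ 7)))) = -99116455298/ 22840612729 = -4.34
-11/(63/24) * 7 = -88/3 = -29.33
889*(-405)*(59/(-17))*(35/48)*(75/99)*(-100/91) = -7375921875/9724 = -758527.55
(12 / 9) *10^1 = 40 / 3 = 13.33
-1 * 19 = -19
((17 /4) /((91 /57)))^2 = 938961 /132496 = 7.09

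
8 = 8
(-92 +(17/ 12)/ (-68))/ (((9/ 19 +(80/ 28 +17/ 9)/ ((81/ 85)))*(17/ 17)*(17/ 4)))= -142753023/ 35959216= -3.97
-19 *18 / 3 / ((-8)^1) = 57 / 4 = 14.25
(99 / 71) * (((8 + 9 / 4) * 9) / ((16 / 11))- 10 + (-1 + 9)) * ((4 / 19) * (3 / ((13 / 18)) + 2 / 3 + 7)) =59802303 / 280592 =213.13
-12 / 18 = -2 / 3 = -0.67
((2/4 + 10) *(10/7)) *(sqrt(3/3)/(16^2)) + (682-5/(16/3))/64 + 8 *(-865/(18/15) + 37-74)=-18591641/3072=-6051.97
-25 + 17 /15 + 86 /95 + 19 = -1129 /285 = -3.96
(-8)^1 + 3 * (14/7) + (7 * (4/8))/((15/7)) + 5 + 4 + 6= 439/30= 14.63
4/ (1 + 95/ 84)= 336/ 179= 1.88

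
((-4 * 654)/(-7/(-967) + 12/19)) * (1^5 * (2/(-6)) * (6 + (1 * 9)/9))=112148792/11737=9555.15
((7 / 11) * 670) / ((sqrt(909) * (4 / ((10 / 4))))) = 11725 * sqrt(101) / 13332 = 8.84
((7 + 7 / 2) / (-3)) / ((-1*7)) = 1 / 2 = 0.50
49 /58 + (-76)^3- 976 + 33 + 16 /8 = -439916.16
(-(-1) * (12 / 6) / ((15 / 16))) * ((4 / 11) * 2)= 256 / 165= 1.55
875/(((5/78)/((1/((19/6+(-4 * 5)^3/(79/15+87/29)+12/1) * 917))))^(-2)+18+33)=577445798044028571875/33656840800491004539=17.16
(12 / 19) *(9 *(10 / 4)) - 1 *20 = -5.79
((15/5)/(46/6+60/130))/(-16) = -0.02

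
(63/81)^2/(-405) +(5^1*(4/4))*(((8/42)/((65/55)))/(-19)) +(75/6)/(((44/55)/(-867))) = -13546.92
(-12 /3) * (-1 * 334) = 1336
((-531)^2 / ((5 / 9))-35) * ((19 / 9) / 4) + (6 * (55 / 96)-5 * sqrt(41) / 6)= 192850499 / 720-5 * sqrt(41) / 6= 267842.58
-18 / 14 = -9 / 7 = -1.29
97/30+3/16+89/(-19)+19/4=15899/4560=3.49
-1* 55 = -55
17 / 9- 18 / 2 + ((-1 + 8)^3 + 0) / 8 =2575 / 72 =35.76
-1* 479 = -479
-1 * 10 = -10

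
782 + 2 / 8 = 3129 / 4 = 782.25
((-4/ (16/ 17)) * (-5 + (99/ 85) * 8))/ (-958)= 367/ 19160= 0.02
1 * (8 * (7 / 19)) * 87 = 4872 / 19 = 256.42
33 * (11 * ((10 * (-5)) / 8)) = -9075 / 4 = -2268.75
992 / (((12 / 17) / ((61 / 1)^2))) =15687736 / 3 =5229245.33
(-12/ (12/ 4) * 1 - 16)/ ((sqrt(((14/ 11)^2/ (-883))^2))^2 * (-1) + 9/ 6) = -91323413192/ 6849240623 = -13.33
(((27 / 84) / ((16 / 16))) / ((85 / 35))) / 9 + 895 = 60861 / 68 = 895.01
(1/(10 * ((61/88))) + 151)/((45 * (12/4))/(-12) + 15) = 184396/4575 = 40.31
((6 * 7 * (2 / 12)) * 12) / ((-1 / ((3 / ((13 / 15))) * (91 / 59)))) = -448.47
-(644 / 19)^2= -414736 / 361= -1148.85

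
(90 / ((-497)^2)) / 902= 45 / 111401059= 0.00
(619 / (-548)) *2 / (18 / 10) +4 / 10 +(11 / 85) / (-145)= -26015621 / 30393450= -0.86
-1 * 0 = 0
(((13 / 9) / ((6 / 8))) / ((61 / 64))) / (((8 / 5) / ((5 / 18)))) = 5200 / 14823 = 0.35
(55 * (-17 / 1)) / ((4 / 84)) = -19635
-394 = -394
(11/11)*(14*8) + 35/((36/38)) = 2681/18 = 148.94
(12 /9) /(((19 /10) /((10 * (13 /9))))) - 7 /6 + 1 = 10229 /1026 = 9.97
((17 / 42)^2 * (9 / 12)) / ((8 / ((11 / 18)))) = 3179 / 338688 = 0.01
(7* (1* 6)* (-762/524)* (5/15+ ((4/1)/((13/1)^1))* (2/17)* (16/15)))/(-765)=365379/12304175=0.03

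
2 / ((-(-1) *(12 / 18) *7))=3 / 7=0.43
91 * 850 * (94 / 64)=1817725 / 16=113607.81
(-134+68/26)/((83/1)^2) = -1708/89557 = -0.02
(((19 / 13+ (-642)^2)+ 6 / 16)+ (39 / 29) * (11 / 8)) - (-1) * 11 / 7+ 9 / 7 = 412170.54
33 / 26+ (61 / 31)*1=2609 / 806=3.24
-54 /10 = -27 /5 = -5.40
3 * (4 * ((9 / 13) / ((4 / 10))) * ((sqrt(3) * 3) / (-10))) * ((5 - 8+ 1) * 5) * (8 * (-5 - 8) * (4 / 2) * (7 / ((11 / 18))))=-1632960 * sqrt(3) / 11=-257124.52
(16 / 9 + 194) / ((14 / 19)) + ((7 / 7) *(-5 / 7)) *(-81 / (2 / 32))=75059 / 63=1191.41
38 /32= 19 /16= 1.19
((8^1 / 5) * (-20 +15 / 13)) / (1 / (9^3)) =-285768 / 13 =-21982.15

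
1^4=1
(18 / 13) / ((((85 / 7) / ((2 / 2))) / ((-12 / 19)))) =-0.07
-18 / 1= -18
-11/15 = -0.73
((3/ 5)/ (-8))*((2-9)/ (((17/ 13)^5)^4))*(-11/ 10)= -4390146631997464670363031/ 1625692562659029008960640400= -0.00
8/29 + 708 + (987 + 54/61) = 3000509/1769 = 1696.16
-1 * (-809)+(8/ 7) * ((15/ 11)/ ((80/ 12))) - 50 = 58461/ 77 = 759.23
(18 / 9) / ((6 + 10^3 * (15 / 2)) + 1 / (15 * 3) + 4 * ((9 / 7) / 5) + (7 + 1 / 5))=630 / 2366989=0.00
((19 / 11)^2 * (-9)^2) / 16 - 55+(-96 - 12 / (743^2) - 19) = -165547925303 / 1068766864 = -154.90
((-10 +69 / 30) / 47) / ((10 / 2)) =-77 / 2350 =-0.03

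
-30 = -30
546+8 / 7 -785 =-1665 / 7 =-237.86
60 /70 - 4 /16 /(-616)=2113 /2464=0.86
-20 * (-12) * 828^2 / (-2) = -82270080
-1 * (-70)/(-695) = -14/139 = -0.10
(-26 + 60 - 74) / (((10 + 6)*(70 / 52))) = -13 / 7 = -1.86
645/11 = 58.64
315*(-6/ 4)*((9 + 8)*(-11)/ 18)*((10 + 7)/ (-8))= -10431.09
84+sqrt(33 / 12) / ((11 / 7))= 7 * sqrt(11) / 22+84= 85.06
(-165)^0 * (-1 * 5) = -5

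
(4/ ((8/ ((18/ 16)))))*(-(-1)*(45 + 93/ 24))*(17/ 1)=59823/ 128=467.37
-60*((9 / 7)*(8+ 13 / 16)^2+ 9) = -2925855 / 448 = -6530.93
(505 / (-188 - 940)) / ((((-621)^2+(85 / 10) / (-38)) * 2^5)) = -9595 / 264481699776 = -0.00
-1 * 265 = -265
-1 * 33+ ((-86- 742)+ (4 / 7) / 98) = -295321 / 343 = -860.99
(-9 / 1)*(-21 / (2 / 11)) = 2079 / 2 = 1039.50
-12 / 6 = -2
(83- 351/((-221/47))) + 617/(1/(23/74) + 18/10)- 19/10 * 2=13576604/49045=276.82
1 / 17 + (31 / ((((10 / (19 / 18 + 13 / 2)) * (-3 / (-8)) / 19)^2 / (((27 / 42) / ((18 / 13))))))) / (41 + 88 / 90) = 45749865971 / 91040355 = 502.52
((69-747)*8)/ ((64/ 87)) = -29493/ 4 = -7373.25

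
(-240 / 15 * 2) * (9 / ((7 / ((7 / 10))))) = -144 / 5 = -28.80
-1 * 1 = -1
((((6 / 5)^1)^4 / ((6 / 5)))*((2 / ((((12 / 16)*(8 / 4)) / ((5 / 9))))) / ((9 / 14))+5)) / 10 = 1196 / 1125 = 1.06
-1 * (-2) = 2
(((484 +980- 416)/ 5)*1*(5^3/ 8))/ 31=3275/ 31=105.65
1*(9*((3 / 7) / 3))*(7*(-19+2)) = -153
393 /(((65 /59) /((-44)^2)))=690615.88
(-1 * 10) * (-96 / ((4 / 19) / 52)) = 237120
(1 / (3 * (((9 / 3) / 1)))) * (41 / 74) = 41 / 666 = 0.06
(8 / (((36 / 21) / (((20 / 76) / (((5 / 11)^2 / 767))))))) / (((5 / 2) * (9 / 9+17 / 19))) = 649649 / 675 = 962.44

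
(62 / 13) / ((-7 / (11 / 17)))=-682 / 1547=-0.44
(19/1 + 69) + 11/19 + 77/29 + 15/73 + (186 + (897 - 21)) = 46394801/40223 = 1153.44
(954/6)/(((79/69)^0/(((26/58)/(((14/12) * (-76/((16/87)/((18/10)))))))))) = -27560/335559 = -0.08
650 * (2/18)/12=325/54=6.02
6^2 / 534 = 6 / 89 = 0.07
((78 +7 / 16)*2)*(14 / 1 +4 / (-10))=4267 / 2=2133.50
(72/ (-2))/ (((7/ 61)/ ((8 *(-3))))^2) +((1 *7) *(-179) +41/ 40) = -3088800111/ 1960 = -1575918.42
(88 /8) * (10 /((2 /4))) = 220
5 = 5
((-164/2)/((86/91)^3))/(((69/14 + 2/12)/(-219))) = 142092594189/34028996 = 4175.63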